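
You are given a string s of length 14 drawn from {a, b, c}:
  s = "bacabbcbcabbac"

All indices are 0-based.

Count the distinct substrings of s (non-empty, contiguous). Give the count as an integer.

rank | idx | suffix
   0 |   9 | abbac
   1 |   3 | abbcbcabbac
   2 |  12 | ac
   3 |   1 | acabbcbcabbac
   4 |  11 | bac
   5 |   0 | bacabbcbcabbac
   6 |  10 | bbac
   7 |   4 | bbcbcabbac
   8 |   7 | bcabbac
   9 |   5 | bcbcabbac
  10 |  13 | c
  11 |   8 | cabbac
  12 |   2 | cabbcbcabbac
  13 |   6 | cbcabbac

SA = [9, 3, 12, 1, 11, 0, 10, 4, 7, 5, 13, 8, 2, 6]
[i] adj suffixes → lcp
  [1] 9/3 → 3 ('abb')
  [2] 3/12 → 1 ('a')
  [3] 12/1 → 2 ('ac')
  [4] 1/11 → 0 ('')
  [5] 11/0 → 3 ('bac')
  [6] 0/10 → 1 ('b')
  [7] 10/4 → 2 ('bb')
  [8] 4/7 → 1 ('b')
  [9] 7/5 → 2 ('bc')
  [10] 5/13 → 0 ('')
  [11] 13/8 → 1 ('c')
  [12] 8/2 → 4 ('cabb')
  [13] 2/6 → 1 ('c')

n(n+1)/2 = 14·15/2 = 105
Σ LCP = 0 + 3 + 1 + 2 + 0 + 3 + 1 + 2 + 1 + 2 + 0 + 1 + 4 + 1 = 21
distinct = 105 − 21 = 84

84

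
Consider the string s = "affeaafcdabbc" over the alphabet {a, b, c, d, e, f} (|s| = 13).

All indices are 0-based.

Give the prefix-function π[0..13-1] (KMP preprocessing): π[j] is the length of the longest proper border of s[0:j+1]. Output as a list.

[0, 0, 0, 0, 1, 1, 2, 0, 0, 1, 0, 0, 0]

π[0] = 0
j=1 s[j]='f': π[1]=0 (border '')
j=2 s[j]='f': π[2]=0 (border '')
j=3 s[j]='e': π[3]=0 (border '')
j=4 s[j]='a': π[4]=1 (border 'a')
j=5 s[j]='a': k: 1→0; π[5]=1 (border 'a')
j=6 s[j]='f': π[6]=2 (border 'af')
j=7 s[j]='c': k: 2→0; π[7]=0 (border '')
j=8 s[j]='d': π[8]=0 (border '')
j=9 s[j]='a': π[9]=1 (border 'a')
j=10 s[j]='b': k: 1→0; π[10]=0 (border '')
j=11 s[j]='b': π[11]=0 (border '')
j=12 s[j]='c': π[12]=0 (border '')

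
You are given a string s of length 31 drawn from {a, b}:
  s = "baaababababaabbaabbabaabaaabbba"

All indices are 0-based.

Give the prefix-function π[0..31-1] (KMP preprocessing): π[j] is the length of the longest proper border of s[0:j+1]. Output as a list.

[0, 0, 0, 0, 1, 2, 1, 2, 1, 2, 1, 2, 3, 1, 1, 2, 3, 1, 1, 2, 1, 2, 3, 1, 2, 3, 4, 5, 1, 1, 2]

π[0] = 0
j=1 s[j]='a': π[1]=0 (border '')
j=2 s[j]='a': π[2]=0 (border '')
j=3 s[j]='a': π[3]=0 (border '')
j=4 s[j]='b': π[4]=1 (border 'b')
j=5 s[j]='a': π[5]=2 (border 'ba')
j=6 s[j]='b': k: 2→0; π[6]=1 (border 'b')
j=7 s[j]='a': π[7]=2 (border 'ba')
j=8 s[j]='b': k: 2→0; π[8]=1 (border 'b')
j=9 s[j]='a': π[9]=2 (border 'ba')
j=10 s[j]='b': k: 2→0; π[10]=1 (border 'b')
j=11 s[j]='a': π[11]=2 (border 'ba')
j=12 s[j]='a': π[12]=3 (border 'baa')
j=13 s[j]='b': k: 3→0; π[13]=1 (border 'b')
j=14 s[j]='b': k: 1→0; π[14]=1 (border 'b')
j=15 s[j]='a': π[15]=2 (border 'ba')
j=16 s[j]='a': π[16]=3 (border 'baa')
j=17 s[j]='b': k: 3→0; π[17]=1 (border 'b')
j=18 s[j]='b': k: 1→0; π[18]=1 (border 'b')
j=19 s[j]='a': π[19]=2 (border 'ba')
j=20 s[j]='b': k: 2→0; π[20]=1 (border 'b')
j=21 s[j]='a': π[21]=2 (border 'ba')
j=22 s[j]='a': π[22]=3 (border 'baa')
j=23 s[j]='b': k: 3→0; π[23]=1 (border 'b')
j=24 s[j]='a': π[24]=2 (border 'ba')
j=25 s[j]='a': π[25]=3 (border 'baa')
j=26 s[j]='a': π[26]=4 (border 'baaa')
j=27 s[j]='b': π[27]=5 (border 'baaab')
j=28 s[j]='b': k: 5→1→0; π[28]=1 (border 'b')
j=29 s[j]='b': k: 1→0; π[29]=1 (border 'b')
j=30 s[j]='a': π[30]=2 (border 'ba')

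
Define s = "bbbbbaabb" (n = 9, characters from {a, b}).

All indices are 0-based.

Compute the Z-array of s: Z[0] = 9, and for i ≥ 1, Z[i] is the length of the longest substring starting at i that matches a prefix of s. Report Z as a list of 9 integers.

[9, 4, 3, 2, 1, 0, 0, 2, 1]

Z[0]=9
i=1: i≥r, start 0; Z[1]=4 scan→box=[1,5)
i=2: min(r-i=3, Z[1]=4)=3; Z[2]=3
i=3: min(r-i=2, Z[2]=3)=2; Z[3]=2
i=4: min(r-i=1, Z[3]=2)=1; Z[4]=1
i=5: i≥r, start 0; Z[5]=0
i=6: i≥r, start 0; Z[6]=0
i=7: i≥r, start 0; Z[7]=2 scan→box=[7,9)
i=8: min(r-i=1, Z[1]=4)=1; Z[8]=1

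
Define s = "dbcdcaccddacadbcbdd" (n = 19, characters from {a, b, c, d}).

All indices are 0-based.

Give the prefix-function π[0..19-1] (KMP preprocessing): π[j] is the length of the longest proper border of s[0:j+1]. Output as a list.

[0, 0, 0, 1, 0, 0, 0, 0, 1, 1, 0, 0, 0, 1, 2, 3, 0, 1, 1]

π[0] = 0
j=1 s[j]='b': π[1]=0 (border '')
j=2 s[j]='c': π[2]=0 (border '')
j=3 s[j]='d': π[3]=1 (border 'd')
j=4 s[j]='c': k: 1→0; π[4]=0 (border '')
j=5 s[j]='a': π[5]=0 (border '')
j=6 s[j]='c': π[6]=0 (border '')
j=7 s[j]='c': π[7]=0 (border '')
j=8 s[j]='d': π[8]=1 (border 'd')
j=9 s[j]='d': k: 1→0; π[9]=1 (border 'd')
j=10 s[j]='a': k: 1→0; π[10]=0 (border '')
j=11 s[j]='c': π[11]=0 (border '')
j=12 s[j]='a': π[12]=0 (border '')
j=13 s[j]='d': π[13]=1 (border 'd')
j=14 s[j]='b': π[14]=2 (border 'db')
j=15 s[j]='c': π[15]=3 (border 'dbc')
j=16 s[j]='b': k: 3→0; π[16]=0 (border '')
j=17 s[j]='d': π[17]=1 (border 'd')
j=18 s[j]='d': k: 1→0; π[18]=1 (border 'd')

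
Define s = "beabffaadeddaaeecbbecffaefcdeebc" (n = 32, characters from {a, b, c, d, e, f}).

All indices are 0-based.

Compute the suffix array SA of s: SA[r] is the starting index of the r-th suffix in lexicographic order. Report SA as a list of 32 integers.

[6, 12, 2, 7, 13, 23, 17, 30, 0, 18, 3, 31, 16, 26, 20, 11, 10, 8, 27, 1, 29, 15, 19, 9, 28, 14, 24, 5, 22, 25, 4, 21]

sorted suffixes:
  #0 SA[0]=6  'aadeddaaeecbbecffaefcdeebc'
  #1 SA[1]=12  'aaeecbbecffaefcdeebc'
  #2 SA[2]=2  'abffaadeddaaeecbbecffaefcdeebc'
  #3 SA[3]=7  'adeddaaeecbbecffaefcdeebc'
  #4 SA[4]=13  'aeecbbecffaefcdeebc'
  #5 SA[5]=23  'aefcdeebc'
  #6 SA[6]=17  'bbecffaefcdeebc'
  #7 SA[7]=30  'bc'
  #8 SA[8]=0  'beabffaadeddaaeecbbecffaefcdeebc'
  #9 SA[9]=18  'becffaefcdeebc'
  #10 SA[10]=3  'bffaadeddaaeecbbecffaefcdeebc'
  #11 SA[11]=31  'c'
  #12 SA[12]=16  'cbbecffaefcdeebc'
  #13 SA[13]=26  'cdeebc'
  #14 SA[14]=20  'cffaefcdeebc'
  #15 SA[15]=11  'daaeecbbecffaefcdeebc'
  #16 SA[16]=10  'ddaaeecbbecffaefcdeebc'
  #17 SA[17]=8  'deddaaeecbbecffaefcdeebc'
  #18 SA[18]=27  'deebc'
  #19 SA[19]=1  'eabffaadeddaaeecbbecffaefcdeebc'
  #20 SA[20]=29  'ebc'
  #21 SA[21]=15  'ecbbecffaefcdeebc'
  #22 SA[22]=19  'ecffaefcdeebc'
  #23 SA[23]=9  'eddaaeecbbecffaefcdeebc'
  #24 SA[24]=28  'eebc'
  #25 SA[25]=14  'eecbbecffaefcdeebc'
  #26 SA[26]=24  'efcdeebc'
  #27 SA[27]=5  'faadeddaaeecbbecffaefcdeebc'
  #28 SA[28]=22  'faefcdeebc'
  #29 SA[29]=25  'fcdeebc'
  #30 SA[30]=4  'ffaadeddaaeecbbecffaefcdeebc'
  #31 SA[31]=21  'ffaefcdeebc'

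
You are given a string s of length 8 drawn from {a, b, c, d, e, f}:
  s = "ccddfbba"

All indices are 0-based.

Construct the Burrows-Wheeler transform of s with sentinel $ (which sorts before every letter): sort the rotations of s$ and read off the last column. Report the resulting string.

rank  rotation   last
    0  $ccddfbba  a
    1  a$ccddfbb  b
    2  ba$ccddfb  b
    3  bba$ccddf  f
    4  ccddfbba$  $
    5  cddfbba$c  c
    6  ddfbba$cc  c
    7  dfbba$ccd  d
    8  fbba$ccdd  d

abbf$ccdd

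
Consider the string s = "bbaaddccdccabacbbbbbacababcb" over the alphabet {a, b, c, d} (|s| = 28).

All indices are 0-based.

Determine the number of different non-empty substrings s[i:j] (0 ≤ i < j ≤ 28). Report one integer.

sorted suffixes:
  #0 SA[0]=2  'aaddccdccabacbbbbbacababcb'
  #1 SA[1]=22  'ababcb'
  #2 SA[2]=11  'abacbbbbbacababcb'
  #3 SA[3]=24  'abcb'
  #4 SA[4]=20  'acababcb'
  #5 SA[5]=13  'acbbbbbacababcb'
  #6 SA[6]=3  'addccdccabacbbbbbacababcb'
  #7 SA[7]=27  'b'
  #8 SA[8]=1  'baaddccdccabacbbbbbacababcb'
  #9 SA[9]=23  'babcb'
  #10 SA[10]=19  'bacababcb'
  #11 SA[11]=12  'bacbbbbbacababcb'
  #12 SA[12]=0  'bbaaddccdccabacbbbbbacababcb'
  #13 SA[13]=18  'bbacababcb'
  #14 SA[14]=17  'bbbacababcb'
  #15 SA[15]=16  'bbbbacababcb'
  #16 SA[16]=15  'bbbbbacababcb'
  #17 SA[17]=25  'bcb'
  #18 SA[18]=21  'cababcb'
  #19 SA[19]=10  'cabacbbbbbacababcb'
  #20 SA[20]=26  'cb'
  #21 SA[21]=14  'cbbbbbacababcb'
  #22 SA[22]=9  'ccabacbbbbbacababcb'
  #23 SA[23]=6  'ccdccabacbbbbbacababcb'
  #24 SA[24]=7  'cdccabacbbbbbacababcb'
  #25 SA[25]=8  'dccabacbbbbbacababcb'
  #26 SA[26]=5  'dccdccabacbbbbbacababcb'
  #27 SA[27]=4  'ddccdccabacbbbbbacababcb'

SA = [2, 22, 11, 24, 20, 13, 3, 27, 1, 23, 19, 12, 0, 18, 17, 16, 15, 25, 21, 10, 26, 14, 9, 6, 7, 8, 5, 4]
i: (SA[i-1],SA[i]) lcp shared
  1: (2,22) 1 'a'
  2: (22,11) 3 'aba'
  3: (11,24) 2 'ab'
  4: (24,20) 1 'a'
  5: (20,13) 2 'ac'
  6: (13,3) 1 'a'
  7: (3,27) 0 ''
  8: (27,1) 1 'b'
  9: (1,23) 2 'ba'
  10: (23,19) 2 'ba'
  11: (19,12) 3 'bac'
  12: (12,0) 1 'b'
  13: (0,18) 3 'bba'
  14: (18,17) 2 'bb'
  15: (17,16) 3 'bbb'
  16: (16,15) 4 'bbbb'
  17: (15,25) 1 'b'
  18: (25,21) 0 ''
  19: (21,10) 4 'caba'
  20: (10,26) 1 'c'
  21: (26,14) 2 'cb'
  22: (14,9) 1 'c'
  23: (9,6) 2 'cc'
  24: (6,7) 1 'c'
  25: (7,8) 0 ''
  26: (8,5) 3 'dcc'
  27: (5,4) 1 'd'

n(n+1)/2 = 28·29/2 = 406
Σ LCP = 0 + 1 + 3 + 2 + 1 + 2 + 1 + 0 + 1 + 2 + 2 + 3 + 1 + 3 + 2 + 3 + 4 + 1 + 0 + 4 + 1 + 2 + 1 + 2 + 1 + 0 + 3 + 1 = 47
distinct = 406 − 47 = 359

359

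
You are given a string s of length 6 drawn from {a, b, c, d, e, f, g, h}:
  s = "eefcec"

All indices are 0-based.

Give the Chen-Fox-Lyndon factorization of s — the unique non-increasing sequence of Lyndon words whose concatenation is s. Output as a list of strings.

emit factor 1: 'eef' (i=0, period=3)
emit factor 2: 'ce' (i=3, period=2)
emit factor 3: 'c' (i=5, period=1)

["eef", "ce", "c"]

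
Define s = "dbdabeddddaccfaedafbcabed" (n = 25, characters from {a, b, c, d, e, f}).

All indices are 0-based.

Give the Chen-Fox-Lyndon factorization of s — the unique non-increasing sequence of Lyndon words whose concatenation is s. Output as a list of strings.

["d", "bd", "abeddddaccfaedafbc", "abed"]

emit factor 1: 'd' (i=0, period=1)
emit factor 2: 'bd' (i=1, period=2)
emit factor 3: 'abeddddaccfaedafbc' (i=3, period=18)
emit factor 4: 'abed' (i=21, period=4)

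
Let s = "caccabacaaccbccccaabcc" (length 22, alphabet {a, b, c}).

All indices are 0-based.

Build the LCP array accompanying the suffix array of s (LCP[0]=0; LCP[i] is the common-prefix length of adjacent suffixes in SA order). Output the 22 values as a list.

rank | idx | suffix
   0 |  17 | aabcc
   1 |   8 | aaccbccccaabcc
   2 |   4 | abacaaccbccccaabcc
   3 |  18 | abcc
   4 |   6 | acaaccbccccaabcc
   5 |   1 | accabacaaccbccccaabcc
   6 |   9 | accbccccaabcc
   7 |   5 | bacaaccbccccaabcc
   8 |  19 | bcc
   9 |  12 | bccccaabcc
  10 |  21 | c
  11 |  16 | caabcc
  12 |   7 | caaccbccccaabcc
  13 |   3 | cabacaaccbccccaabcc
  14 |   0 | caccabacaaccbccccaabcc
  15 |  11 | cbccccaabcc
  16 |  20 | cc
  17 |  15 | ccaabcc
  18 |   2 | ccabacaaccbccccaabcc
  19 |  10 | ccbccccaabcc
  20 |  14 | cccaabcc
  21 |  13 | ccccaabcc

SA = [17, 8, 4, 18, 6, 1, 9, 5, 19, 12, 21, 16, 7, 3, 0, 11, 20, 15, 2, 10, 14, 13]
[i] adj suffixes → lcp
  [1] 17/8 → 2 ('aa')
  [2] 8/4 → 1 ('a')
  [3] 4/18 → 2 ('ab')
  [4] 18/6 → 1 ('a')
  [5] 6/1 → 2 ('ac')
  [6] 1/9 → 3 ('acc')
  [7] 9/5 → 0 ('')
  [8] 5/19 → 1 ('b')
  [9] 19/12 → 3 ('bcc')
  [10] 12/21 → 0 ('')
  [11] 21/16 → 1 ('c')
  [12] 16/7 → 3 ('caa')
  [13] 7/3 → 2 ('ca')
  [14] 3/0 → 2 ('ca')
  [15] 0/11 → 1 ('c')
  [16] 11/20 → 1 ('c')
  [17] 20/15 → 2 ('cc')
  [18] 15/2 → 3 ('cca')
  [19] 2/10 → 2 ('cc')
  [20] 10/14 → 2 ('cc')
  [21] 14/13 → 3 ('ccc')

[0, 2, 1, 2, 1, 2, 3, 0, 1, 3, 0, 1, 3, 2, 2, 1, 1, 2, 3, 2, 2, 3]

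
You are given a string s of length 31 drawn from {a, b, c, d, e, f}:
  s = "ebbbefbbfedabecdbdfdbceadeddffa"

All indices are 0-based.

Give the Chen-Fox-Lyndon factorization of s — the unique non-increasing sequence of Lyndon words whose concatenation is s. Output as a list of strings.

emit factor 1: 'e' (i=0, period=1)
emit factor 2: 'bbbefbbfed' (i=1, period=10)
emit factor 3: 'abecdbdfdbceadeddff' (i=11, period=19)
emit factor 4: 'a' (i=30, period=1)

["e", "bbbefbbfed", "abecdbdfdbceadeddff", "a"]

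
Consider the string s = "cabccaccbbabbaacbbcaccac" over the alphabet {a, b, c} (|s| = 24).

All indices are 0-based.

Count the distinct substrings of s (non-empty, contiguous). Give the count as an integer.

rank→(start, suffix):
  0 → (13, 'aacbbcaccac')
  1 → (10, 'abbaacbbcaccac')
  2 → (1, 'abccaccbbabbaacbbcaccac')
  3 → (22, 'ac')
  4 → (14, 'acbbcaccac')
  5 → (19, 'accac')
  6 → (5, 'accbbabbaacbbcaccac')
  7 → (12, 'baacbbcaccac')
  8 → (9, 'babbaacbbcaccac')
  9 → (11, 'bbaacbbcaccac')
  10 → (8, 'bbabbaacbbcaccac')
  11 → (16, 'bbcaccac')
  12 → (17, 'bcaccac')
  13 → (2, 'bccaccbbabbaacbbcaccac')
  14 → (23, 'c')
  15 → (0, 'cabccaccbbabbaacbbcaccac')
  16 → (21, 'cac')
  17 → (18, 'caccac')
  18 → (4, 'caccbbabbaacbbcaccac')
  19 → (7, 'cbbabbaacbbcaccac')
  20 → (15, 'cbbcaccac')
  21 → (20, 'ccac')
  22 → (3, 'ccaccbbabbaacbbcaccac')
  23 → (6, 'ccbbabbaacbbcaccac')

SA = [13, 10, 1, 22, 14, 19, 5, 12, 9, 11, 8, 16, 17, 2, 23, 0, 21, 18, 4, 7, 15, 20, 3, 6]
rank  pair      lcp
   1  s[13:],s[10:]  1  'a'
   2  s[10:],s[1:]  2  'ab'
   3  s[1:],s[22:]  1  'a'
   4  s[22:],s[14:]  2  'ac'
   5  s[14:],s[19:]  2  'ac'
   6  s[19:],s[5:]  3  'acc'
   7  s[5:],s[12:]  0  ''
   8  s[12:],s[9:]  2  'ba'
   9  s[9:],s[11:]  1  'b'
  10  s[11:],s[8:]  3  'bba'
  11  s[8:],s[16:]  2  'bb'
  12  s[16:],s[17:]  1  'b'
  13  s[17:],s[2:]  2  'bc'
  14  s[2:],s[23:]  0  ''
  15  s[23:],s[0:]  1  'c'
  16  s[0:],s[21:]  2  'ca'
  17  s[21:],s[18:]  3  'cac'
  18  s[18:],s[4:]  4  'cacc'
  19  s[4:],s[7:]  1  'c'
  20  s[7:],s[15:]  3  'cbb'
  21  s[15:],s[20:]  1  'c'
  22  s[20:],s[3:]  4  'ccac'
  23  s[3:],s[6:]  2  'cc'

n(n+1)/2 = 24·25/2 = 300
Σ LCP = 0 + 1 + 2 + 1 + 2 + 2 + 3 + 0 + 2 + 1 + 3 + 2 + 1 + 2 + 0 + 1 + 2 + 3 + 4 + 1 + 3 + 1 + 4 + 2 = 43
distinct = 300 − 43 = 257

257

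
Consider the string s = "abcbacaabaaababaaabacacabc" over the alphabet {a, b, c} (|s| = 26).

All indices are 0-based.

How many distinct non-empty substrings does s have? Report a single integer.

rank | idx | suffix
   0 |   9 | aaababaaabacacabc
   1 |  15 | aaabacacabc
   2 |   6 | aabaaababaaabacacabc
   3 |  10 | aababaaabacacabc
   4 |  16 | aabacacabc
   5 |   7 | abaaababaaabacacabc
   6 |  13 | abaaabacacabc
   7 |  11 | ababaaabacacabc
   8 |  17 | abacacabc
   9 |  23 | abc
  10 |   0 | abcbacaabaaababaaabacacabc
  11 |   4 | acaabaaababaaabacacabc
  12 |  21 | acabc
  13 |  19 | acacabc
  14 |   8 | baaababaaabacacabc
  15 |  14 | baaabacacabc
  16 |  12 | babaaabacacabc
  17 |   3 | bacaabaaababaaabacacabc
  18 |  18 | bacacabc
  19 |  24 | bc
  20 |   1 | bcbacaabaaababaaabacacabc
  21 |  25 | c
  22 |   5 | caabaaababaaabacacabc
  23 |  22 | cabc
  24 |  20 | cacabc
  25 |   2 | cbacaabaaababaaabacacabc

SA = [9, 15, 6, 10, 16, 7, 13, 11, 17, 23, 0, 4, 21, 19, 8, 14, 12, 3, 18, 24, 1, 25, 5, 22, 20, 2]
i: (SA[i-1],SA[i]) lcp shared
  1: (9,15) 5 'aaaba'
  2: (15,6) 2 'aa'
  3: (6,10) 4 'aaba'
  4: (10,16) 4 'aaba'
  5: (16,7) 1 'a'
  6: (7,13) 7 'abaaaba'
  7: (13,11) 3 'aba'
  8: (11,17) 3 'aba'
  9: (17,23) 2 'ab'
  10: (23,0) 3 'abc'
  11: (0,4) 1 'a'
  12: (4,21) 3 'aca'
  13: (21,19) 3 'aca'
  14: (19,8) 0 ''
  15: (8,14) 6 'baaaba'
  16: (14,12) 2 'ba'
  17: (12,3) 2 'ba'
  18: (3,18) 4 'baca'
  19: (18,24) 1 'b'
  20: (24,1) 2 'bc'
  21: (1,25) 0 ''
  22: (25,5) 1 'c'
  23: (5,22) 2 'ca'
  24: (22,20) 2 'ca'
  25: (20,2) 1 'c'

n(n+1)/2 = 26·27/2 = 351
Σ LCP = 0 + 5 + 2 + 4 + 4 + 1 + 7 + 3 + 3 + 2 + 3 + 1 + 3 + 3 + 0 + 6 + 2 + 2 + 4 + 1 + 2 + 0 + 1 + 2 + 2 + 1 = 64
distinct = 351 − 64 = 287

287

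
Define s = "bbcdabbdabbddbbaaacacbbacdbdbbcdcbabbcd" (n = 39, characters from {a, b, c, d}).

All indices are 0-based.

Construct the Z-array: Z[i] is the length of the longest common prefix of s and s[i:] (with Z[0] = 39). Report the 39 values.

Z[0]=39
i=1: fresh scan; Z[1]=1 grow→box=[1,2)
i=2: fresh scan; Z[2]=0
i=3: fresh scan; Z[3]=0
i=4: fresh scan; Z[4]=0
i=5: fresh scan; Z[5]=2 grow→box=[5,7)
i=6: min(r-i=1, Z[1]=1)=1; Z[6]=1
i=7: fresh scan; Z[7]=0
i=8: fresh scan; Z[8]=0
i=9: fresh scan; Z[9]=2 grow→box=[9,11)
i=10: min(r-i=1, Z[1]=1)=1; Z[10]=1
i=11: fresh scan; Z[11]=0
i=12: fresh scan; Z[12]=0
i=13: fresh scan; Z[13]=2 grow→box=[13,15)
i=14: min(r-i=1, Z[1]=1)=1; Z[14]=1
i=15: fresh scan; Z[15]=0
i=16: fresh scan; Z[16]=0
i=17: fresh scan; Z[17]=0
i=18: fresh scan; Z[18]=0
i=19: fresh scan; Z[19]=0
i=20: fresh scan; Z[20]=0
i=21: fresh scan; Z[21]=2 grow→box=[21,23)
i=22: min(r-i=1, Z[1]=1)=1; Z[22]=1
i=23: fresh scan; Z[23]=0
i=24: fresh scan; Z[24]=0
i=25: fresh scan; Z[25]=0
i=26: fresh scan; Z[26]=1 grow→box=[26,27)
i=27: fresh scan; Z[27]=0
i=28: fresh scan; Z[28]=4 grow→box=[28,32)
i=29: min(r-i=3, Z[1]=1)=1; Z[29]=1
i=30: min(r-i=2, Z[2]=0)=0; Z[30]=0
i=31: min(r-i=1, Z[3]=0)=0; Z[31]=0
i=32: fresh scan; Z[32]=0
i=33: fresh scan; Z[33]=1 grow→box=[33,34)
i=34: fresh scan; Z[34]=0
i=35: fresh scan; Z[35]=4 grow→box=[35,39)
i=36: min(r-i=3, Z[1]=1)=1; Z[36]=1
i=37: min(r-i=2, Z[2]=0)=0; Z[37]=0
i=38: min(r-i=1, Z[3]=0)=0; Z[38]=0

[39, 1, 0, 0, 0, 2, 1, 0, 0, 2, 1, 0, 0, 2, 1, 0, 0, 0, 0, 0, 0, 2, 1, 0, 0, 0, 1, 0, 4, 1, 0, 0, 0, 1, 0, 4, 1, 0, 0]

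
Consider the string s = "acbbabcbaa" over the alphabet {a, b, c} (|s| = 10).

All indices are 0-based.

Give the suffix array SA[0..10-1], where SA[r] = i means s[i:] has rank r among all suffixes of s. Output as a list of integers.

[9, 8, 4, 0, 7, 3, 2, 5, 6, 1]

rank→(start, suffix):
  0 → (9, 'a')
  1 → (8, 'aa')
  2 → (4, 'abcbaa')
  3 → (0, 'acbbabcbaa')
  4 → (7, 'baa')
  5 → (3, 'babcbaa')
  6 → (2, 'bbabcbaa')
  7 → (5, 'bcbaa')
  8 → (6, 'cbaa')
  9 → (1, 'cbbabcbaa')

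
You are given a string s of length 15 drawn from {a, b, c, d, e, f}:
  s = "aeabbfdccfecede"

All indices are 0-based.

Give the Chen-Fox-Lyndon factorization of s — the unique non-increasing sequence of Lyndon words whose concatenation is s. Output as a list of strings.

["ae", "abbfdccfecede"]

emit factor 1: 'ae' (i=0, period=2)
emit factor 2: 'abbfdccfecede' (i=2, period=13)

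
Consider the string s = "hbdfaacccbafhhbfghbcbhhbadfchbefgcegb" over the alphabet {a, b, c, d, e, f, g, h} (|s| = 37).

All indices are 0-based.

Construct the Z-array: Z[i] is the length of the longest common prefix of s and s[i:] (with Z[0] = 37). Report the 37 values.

[37, 0, 0, 0, 0, 0, 0, 0, 0, 0, 0, 0, 1, 2, 0, 0, 0, 2, 0, 0, 0, 1, 2, 0, 0, 0, 0, 0, 2, 0, 0, 0, 0, 0, 0, 0, 0]

Z[0]=37
i=1: i≥r, start 0; Z[1]=0
i=2: i≥r, start 0; Z[2]=0
i=3: i≥r, start 0; Z[3]=0
i=4: i≥r, start 0; Z[4]=0
i=5: i≥r, start 0; Z[5]=0
i=6: i≥r, start 0; Z[6]=0
i=7: i≥r, start 0; Z[7]=0
i=8: i≥r, start 0; Z[8]=0
i=9: i≥r, start 0; Z[9]=0
i=10: i≥r, start 0; Z[10]=0
i=11: i≥r, start 0; Z[11]=0
i=12: i≥r, start 0; Z[12]=1 extend→box=[12,13)
i=13: i≥r, start 0; Z[13]=2 extend→box=[13,15)
i=14: min(r-i=1, Z[1]=0)=0; Z[14]=0
i=15: i≥r, start 0; Z[15]=0
i=16: i≥r, start 0; Z[16]=0
i=17: i≥r, start 0; Z[17]=2 extend→box=[17,19)
i=18: min(r-i=1, Z[1]=0)=0; Z[18]=0
i=19: i≥r, start 0; Z[19]=0
i=20: i≥r, start 0; Z[20]=0
i=21: i≥r, start 0; Z[21]=1 extend→box=[21,22)
i=22: i≥r, start 0; Z[22]=2 extend→box=[22,24)
i=23: min(r-i=1, Z[1]=0)=0; Z[23]=0
i=24: i≥r, start 0; Z[24]=0
i=25: i≥r, start 0; Z[25]=0
i=26: i≥r, start 0; Z[26]=0
i=27: i≥r, start 0; Z[27]=0
i=28: i≥r, start 0; Z[28]=2 extend→box=[28,30)
i=29: min(r-i=1, Z[1]=0)=0; Z[29]=0
i=30: i≥r, start 0; Z[30]=0
i=31: i≥r, start 0; Z[31]=0
i=32: i≥r, start 0; Z[32]=0
i=33: i≥r, start 0; Z[33]=0
i=34: i≥r, start 0; Z[34]=0
i=35: i≥r, start 0; Z[35]=0
i=36: i≥r, start 0; Z[36]=0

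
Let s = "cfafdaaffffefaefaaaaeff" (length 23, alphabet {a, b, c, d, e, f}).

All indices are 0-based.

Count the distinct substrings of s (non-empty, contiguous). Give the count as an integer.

rank→(start, suffix):
  0 → (16, 'aaaaeff')
  1 → (17, 'aaaeff')
  2 → (18, 'aaeff')
  3 → (5, 'aaffffefaefaaaaeff')
  4 → (13, 'aefaaaaeff')
  5 → (19, 'aeff')
  6 → (2, 'afdaaffffefaefaaaaeff')
  7 → (6, 'affffefaefaaaaeff')
  8 → (0, 'cfafdaaffffefaefaaaaeff')
  9 → (4, 'daaffffefaefaaaaeff')
  10 → (14, 'efaaaaeff')
  11 → (11, 'efaefaaaaeff')
  12 → (20, 'eff')
  13 → (22, 'f')
  14 → (15, 'faaaaeff')
  15 → (12, 'faefaaaaeff')
  16 → (1, 'fafdaaffffefaefaaaaeff')
  17 → (3, 'fdaaffffefaefaaaaeff')
  18 → (10, 'fefaefaaaaeff')
  19 → (21, 'ff')
  20 → (9, 'ffefaefaaaaeff')
  21 → (8, 'fffefaefaaaaeff')
  22 → (7, 'ffffefaefaaaaeff')

SA = [16, 17, 18, 5, 13, 19, 2, 6, 0, 4, 14, 11, 20, 22, 15, 12, 1, 3, 10, 21, 9, 8, 7]
[i] adj suffixes → lcp
  [1] 16/17 → 3 ('aaa')
  [2] 17/18 → 2 ('aa')
  [3] 18/5 → 2 ('aa')
  [4] 5/13 → 1 ('a')
  [5] 13/19 → 3 ('aef')
  [6] 19/2 → 1 ('a')
  [7] 2/6 → 2 ('af')
  [8] 6/0 → 0 ('')
  [9] 0/4 → 0 ('')
  [10] 4/14 → 0 ('')
  [11] 14/11 → 3 ('efa')
  [12] 11/20 → 2 ('ef')
  [13] 20/22 → 0 ('')
  [14] 22/15 → 1 ('f')
  [15] 15/12 → 2 ('fa')
  [16] 12/1 → 2 ('fa')
  [17] 1/3 → 1 ('f')
  [18] 3/10 → 1 ('f')
  [19] 10/21 → 1 ('f')
  [20] 21/9 → 2 ('ff')
  [21] 9/8 → 2 ('ff')
  [22] 8/7 → 3 ('fff')

n(n+1)/2 = 23·24/2 = 276
Σ LCP = 0 + 3 + 2 + 2 + 1 + 3 + 1 + 2 + 0 + 0 + 0 + 3 + 2 + 0 + 1 + 2 + 2 + 1 + 1 + 1 + 2 + 2 + 3 = 34
distinct = 276 − 34 = 242

242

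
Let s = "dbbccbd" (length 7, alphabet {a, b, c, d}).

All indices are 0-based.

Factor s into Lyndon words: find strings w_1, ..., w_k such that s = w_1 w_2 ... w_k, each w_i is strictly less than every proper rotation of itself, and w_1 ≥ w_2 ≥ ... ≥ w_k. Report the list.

["d", "bbccbd"]

emit factor 1: 'd' (i=0, period=1)
emit factor 2: 'bbccbd' (i=1, period=6)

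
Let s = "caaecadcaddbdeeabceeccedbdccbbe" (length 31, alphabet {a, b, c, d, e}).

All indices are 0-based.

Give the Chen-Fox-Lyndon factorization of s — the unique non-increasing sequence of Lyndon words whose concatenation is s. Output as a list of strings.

emit factor 1: 'c' (i=0, period=1)
emit factor 2: 'aaecadcaddbdeeabceeccedbdccbbe' (i=1, period=30)

["c", "aaecadcaddbdeeabceeccedbdccbbe"]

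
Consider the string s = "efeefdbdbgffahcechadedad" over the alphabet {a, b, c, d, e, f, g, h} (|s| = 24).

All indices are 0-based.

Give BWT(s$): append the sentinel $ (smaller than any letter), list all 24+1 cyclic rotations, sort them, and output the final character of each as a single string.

rank  rotation                   last
    0  $efeefdbdbgffahcechadedad  d
    1  ad$efeefdbdbgffahcechaded  d
    2  adedad$efeefdbdbgffahcech  h
    3  ahcechadedad$efeefdbdbgff  f
    4  bdbgffahcechadedad$efeefd  d
    5  bgffahcechadedad$efeefdbd  d
    6  cechadedad$efeefdbdbgffah  h
    7  chadedad$efeefdbdbgffahce  e
    8  d$efeefdbdbgffahcechadeda  a
    9  dad$efeefdbdbgffahcechade  e
   10  dbdbgffahcechadedad$efeef  f
   11  dbgffahcechadedad$efeefdb  b
   12  dedad$efeefdbdbgffahcecha  a
   13  echadedad$efeefdbdbgffahc  c
   14  edad$efeefdbdbgffahcechad  d
   15  eefdbdbgffahcechadedad$ef  f
   16  efdbdbgffahcechadedad$efe  e
   17  efeefdbdbgffahcechadedad$  $
   18  fahcechadedad$efeefdbdbgf  f
   19  fdbdbgffahcechadedad$efee  e
   20  feefdbdbgffahcechadedad$e  e
   21  ffahcechadedad$efeefdbdbg  g
   22  gffahcechadedad$efeefdbdb  b
   23  hadedad$efeefdbdbgffahcec  c
   24  hcechadedad$efeefdbdbgffa  a

ddhfddheaefbacdfe$feegbca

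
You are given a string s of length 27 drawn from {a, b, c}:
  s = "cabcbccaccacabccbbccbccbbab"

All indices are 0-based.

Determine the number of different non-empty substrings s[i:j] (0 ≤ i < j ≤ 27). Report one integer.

sorted suffixes:
  #0 SA[0]=25  'ab'
  #1 SA[1]=1  'abcbccaccacabccbbccbccbbab'
  #2 SA[2]=12  'abccbbccbccbbab'
  #3 SA[3]=10  'acabccbbccbccbbab'
  #4 SA[4]=7  'accacabccbbccbccbbab'
  #5 SA[5]=26  'b'
  #6 SA[6]=24  'bab'
  #7 SA[7]=23  'bbab'
  #8 SA[8]=16  'bbccbccbbab'
  #9 SA[9]=2  'bcbccaccacabccbbccbccbbab'
  #10 SA[10]=4  'bccaccacabccbbccbccbbab'
  #11 SA[11]=20  'bccbbab'
  #12 SA[12]=13  'bccbbccbccbbab'
  #13 SA[13]=17  'bccbccbbab'
  #14 SA[14]=0  'cabcbccaccacabccbbccbccbbab'
  #15 SA[15]=11  'cabccbbccbccbbab'
  #16 SA[16]=9  'cacabccbbccbccbbab'
  #17 SA[17]=6  'caccacabccbbccbccbbab'
  #18 SA[18]=22  'cbbab'
  #19 SA[19]=15  'cbbccbccbbab'
  #20 SA[20]=3  'cbccaccacabccbbccbccbbab'
  #21 SA[21]=19  'cbccbbab'
  #22 SA[22]=8  'ccacabccbbccbccbbab'
  #23 SA[23]=5  'ccaccacabccbbccbccbbab'
  #24 SA[24]=21  'ccbbab'
  #25 SA[25]=14  'ccbbccbccbbab'
  #26 SA[26]=18  'ccbccbbab'

SA = [25, 1, 12, 10, 7, 26, 24, 23, 16, 2, 4, 20, 13, 17, 0, 11, 9, 6, 22, 15, 3, 19, 8, 5, 21, 14, 18]
[i] adj suffixes → lcp
  [1] 25/1 → 2 ('ab')
  [2] 1/12 → 3 ('abc')
  [3] 12/10 → 1 ('a')
  [4] 10/7 → 2 ('ac')
  [5] 7/26 → 0 ('')
  [6] 26/24 → 1 ('b')
  [7] 24/23 → 1 ('b')
  [8] 23/16 → 2 ('bb')
  [9] 16/2 → 1 ('b')
  [10] 2/4 → 2 ('bc')
  [11] 4/20 → 3 ('bcc')
  [12] 20/13 → 5 ('bccbb')
  [13] 13/17 → 4 ('bccb')
  [14] 17/0 → 0 ('')
  [15] 0/11 → 4 ('cabc')
  [16] 11/9 → 2 ('ca')
  [17] 9/6 → 3 ('cac')
  [18] 6/22 → 1 ('c')
  [19] 22/15 → 3 ('cbb')
  [20] 15/3 → 2 ('cb')
  [21] 3/19 → 4 ('cbcc')
  [22] 19/8 → 1 ('c')
  [23] 8/5 → 4 ('ccac')
  [24] 5/21 → 2 ('cc')
  [25] 21/14 → 4 ('ccbb')
  [26] 14/18 → 3 ('ccb')

n(n+1)/2 = 27·28/2 = 378
Σ LCP = 0 + 2 + 3 + 1 + 2 + 0 + 1 + 1 + 2 + 1 + 2 + 3 + 5 + 4 + 0 + 4 + 2 + 3 + 1 + 3 + 2 + 4 + 1 + 4 + 2 + 4 + 3 = 60
distinct = 378 − 60 = 318

318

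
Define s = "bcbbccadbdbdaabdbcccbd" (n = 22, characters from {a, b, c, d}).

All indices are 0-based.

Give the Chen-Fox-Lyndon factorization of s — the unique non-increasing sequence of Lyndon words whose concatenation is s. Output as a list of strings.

["bc", "bbcc", "adbdbd", "aabdbcccbd"]

emit factor 1: 'bc' (i=0, period=2)
emit factor 2: 'bbcc' (i=2, period=4)
emit factor 3: 'adbdbd' (i=6, period=6)
emit factor 4: 'aabdbcccbd' (i=12, period=10)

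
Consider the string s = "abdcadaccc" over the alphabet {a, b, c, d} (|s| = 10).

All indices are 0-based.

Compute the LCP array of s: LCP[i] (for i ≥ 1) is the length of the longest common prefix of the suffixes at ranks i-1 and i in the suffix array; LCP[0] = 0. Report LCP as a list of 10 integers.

sorted suffixes:
  #0 SA[0]=0  'abdcadaccc'
  #1 SA[1]=6  'accc'
  #2 SA[2]=4  'adaccc'
  #3 SA[3]=1  'bdcadaccc'
  #4 SA[4]=9  'c'
  #5 SA[5]=3  'cadaccc'
  #6 SA[6]=8  'cc'
  #7 SA[7]=7  'ccc'
  #8 SA[8]=5  'daccc'
  #9 SA[9]=2  'dcadaccc'

SA = [0, 6, 4, 1, 9, 3, 8, 7, 5, 2]
[i] adj suffixes → lcp
  [1] 0/6 → 1 ('a')
  [2] 6/4 → 1 ('a')
  [3] 4/1 → 0 ('')
  [4] 1/9 → 0 ('')
  [5] 9/3 → 1 ('c')
  [6] 3/8 → 1 ('c')
  [7] 8/7 → 2 ('cc')
  [8] 7/5 → 0 ('')
  [9] 5/2 → 1 ('d')

[0, 1, 1, 0, 0, 1, 1, 2, 0, 1]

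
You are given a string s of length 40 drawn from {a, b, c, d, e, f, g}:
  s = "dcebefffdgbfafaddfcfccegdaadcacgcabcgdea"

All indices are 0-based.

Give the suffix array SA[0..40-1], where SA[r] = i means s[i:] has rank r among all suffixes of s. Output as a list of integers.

sorted suffixes:
  #0 SA[0]=39  'a'
  #1 SA[1]=25  'aadcacgcabcgdea'
  #2 SA[2]=33  'abcgdea'
  #3 SA[3]=29  'acgcabcgdea'
  #4 SA[4]=26  'adcacgcabcgdea'
  #5 SA[5]=14  'addfcfccegdaadcacgcabcgdea'
  #6 SA[6]=12  'afaddfcfccegdaadcacgcabcgdea'
  #7 SA[7]=34  'bcgdea'
  #8 SA[8]=3  'befffdgbfafaddfcfccegdaadcacgcabcgdea'
  #9 SA[9]=10  'bfafaddfcfccegdaadcacgcabcgdea'
  #10 SA[10]=32  'cabcgdea'
  #11 SA[11]=28  'cacgcabcgdea'
  #12 SA[12]=20  'ccegdaadcacgcabcgdea'
  #13 SA[13]=1  'cebefffdgbfafaddfcfccegdaadcacgcabcgdea'
  #14 SA[14]=21  'cegdaadcacgcabcgdea'
  #15 SA[15]=18  'cfccegdaadcacgcabcgdea'
  #16 SA[16]=30  'cgcabcgdea'
  #17 SA[17]=35  'cgdea'
  #18 SA[18]=24  'daadcacgcabcgdea'
  #19 SA[19]=27  'dcacgcabcgdea'
  #20 SA[20]=0  'dcebefffdgbfafaddfcfccegdaadcacgcabcgdea'
  #21 SA[21]=15  'ddfcfccegdaadcacgcabcgdea'
  #22 SA[22]=37  'dea'
  #23 SA[23]=16  'dfcfccegdaadcacgcabcgdea'
  #24 SA[24]=8  'dgbfafaddfcfccegdaadcacgcabcgdea'
  #25 SA[25]=38  'ea'
  #26 SA[26]=2  'ebefffdgbfafaddfcfccegdaadcacgcabcgdea'
  #27 SA[27]=4  'efffdgbfafaddfcfccegdaadcacgcabcgdea'
  #28 SA[28]=22  'egdaadcacgcabcgdea'
  #29 SA[29]=13  'faddfcfccegdaadcacgcabcgdea'
  #30 SA[30]=11  'fafaddfcfccegdaadcacgcabcgdea'
  #31 SA[31]=19  'fccegdaadcacgcabcgdea'
  #32 SA[32]=17  'fcfccegdaadcacgcabcgdea'
  #33 SA[33]=7  'fdgbfafaddfcfccegdaadcacgcabcgdea'
  #34 SA[34]=6  'ffdgbfafaddfcfccegdaadcacgcabcgdea'
  #35 SA[35]=5  'fffdgbfafaddfcfccegdaadcacgcabcgdea'
  #36 SA[36]=9  'gbfafaddfcfccegdaadcacgcabcgdea'
  #37 SA[37]=31  'gcabcgdea'
  #38 SA[38]=23  'gdaadcacgcabcgdea'
  #39 SA[39]=36  'gdea'

[39, 25, 33, 29, 26, 14, 12, 34, 3, 10, 32, 28, 20, 1, 21, 18, 30, 35, 24, 27, 0, 15, 37, 16, 8, 38, 2, 4, 22, 13, 11, 19, 17, 7, 6, 5, 9, 31, 23, 36]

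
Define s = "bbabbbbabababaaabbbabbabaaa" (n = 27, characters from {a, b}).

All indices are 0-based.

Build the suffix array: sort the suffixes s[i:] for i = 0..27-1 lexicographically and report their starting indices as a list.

rank | idx | suffix
   0 |  26 | a
   1 |  25 | aa
   2 |  24 | aaa
   3 |  13 | aaabbbabbabaaa
   4 |  14 | aabbbabbabaaa
   5 |  22 | abaaa
   6 |  11 | abaaabbbabbabaaa
   7 |   9 | ababaaabbbabbabaaa
   8 |   7 | abababaaabbbabbabaaa
   9 |  19 | abbabaaa
  10 |  15 | abbbabbabaaa
  11 |   2 | abbbbabababaaabbbabbabaaa
  12 |  23 | baaa
  13 |  12 | baaabbbabbabaaa
  14 |  21 | babaaa
  15 |  10 | babaaabbbabbabaaa
  16 |   8 | bababaaabbbabbabaaa
  17 |   6 | babababaaabbbabbabaaa
  18 |  18 | babbabaaa
  19 |   1 | babbbbabababaaabbbabbabaaa
  20 |  20 | bbabaaa
  21 |   5 | bbabababaaabbbabbabaaa
  22 |  17 | bbabbabaaa
  23 |   0 | bbabbbbabababaaabbbabbabaaa
  24 |   4 | bbbabababaaabbbabbabaaa
  25 |  16 | bbbabbabaaa
  26 |   3 | bbbbabababaaabbbabbabaaa

[26, 25, 24, 13, 14, 22, 11, 9, 7, 19, 15, 2, 23, 12, 21, 10, 8, 6, 18, 1, 20, 5, 17, 0, 4, 16, 3]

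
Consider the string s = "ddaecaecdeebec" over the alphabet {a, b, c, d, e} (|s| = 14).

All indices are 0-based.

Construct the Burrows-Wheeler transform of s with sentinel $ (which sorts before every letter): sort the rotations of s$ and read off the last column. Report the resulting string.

rank  rotation         last
    0  $ddaecaecdeebec  c
    1  aecaecdeebec$dd  d
    2  aecdeebec$ddaec  c
    3  bec$ddaecaecdee  e
    4  c$ddaecaecdeebe  e
    5  caecdeebec$ddae  e
    6  cdeebec$ddaecae  e
    7  daecaecdeebec$d  d
    8  ddaecaecdeebec$  $
    9  deebec$ddaecaec  c
   10  ebec$ddaecaecde  e
   11  ec$ddaecaecdeeb  b
   12  ecaecdeebec$dda  a
   13  ecdeebec$ddaeca  a
   14  eebec$ddaecaecd  d

cdceeeed$cebaad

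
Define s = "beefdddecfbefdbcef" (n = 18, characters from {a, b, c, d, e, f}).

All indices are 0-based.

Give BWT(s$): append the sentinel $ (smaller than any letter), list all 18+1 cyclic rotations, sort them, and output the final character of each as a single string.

fd$fbeffdddbcbeecee

rank  rotation             last
    0  $beefdddecfbefdbcef  f
    1  bcef$beefdddecfbefd  d
    2  beefdddecfbefdbcef$  $
    3  befdbcef$beefdddecf  f
    4  cef$beefdddecfbefdb  b
    5  cfbefdbcef$beefddde  e
    6  dbcef$beefdddecfbef  f
    7  dddecfbefdbcef$beef  f
    8  ddecfbefdbcef$beefd  d
    9  decfbefdbcef$beefdd  d
   10  ecfbefdbcef$beefddd  d
   11  eefdddecfbefdbcef$b  b
   12  ef$beefdddecfbefdbc  c
   13  efdbcef$beefdddecfb  b
   14  efdddecfbefdbcef$be  e
   15  f$beefdddecfbefdbce  e
   16  fbefdbcef$beefdddec  c
   17  fdbcef$beefdddecfbe  e
   18  fdddecfbefdbcef$bee  e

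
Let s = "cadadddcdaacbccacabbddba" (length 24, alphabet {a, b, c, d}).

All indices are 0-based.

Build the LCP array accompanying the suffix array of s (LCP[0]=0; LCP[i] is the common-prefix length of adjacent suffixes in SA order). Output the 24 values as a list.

[0, 1, 1, 1, 2, 1, 2, 0, 1, 1, 1, 0, 2, 2, 1, 1, 1, 0, 2, 1, 1, 1, 2, 2]

rank→(start, suffix):
  0 → (23, 'a')
  1 → (9, 'aacbccacabbddba')
  2 → (17, 'abbddba')
  3 → (15, 'acabbddba')
  4 → (10, 'acbccacabbddba')
  5 → (1, 'adadddcdaacbccacabbddba')
  6 → (3, 'adddcdaacbccacabbddba')
  7 → (22, 'ba')
  8 → (18, 'bbddba')
  9 → (12, 'bccacabbddba')
  10 → (19, 'bddba')
  11 → (16, 'cabbddba')
  12 → (14, 'cacabbddba')
  13 → (0, 'cadadddcdaacbccacabbddba')
  14 → (11, 'cbccacabbddba')
  15 → (13, 'ccacabbddba')
  16 → (7, 'cdaacbccacabbddba')
  17 → (8, 'daacbccacabbddba')
  18 → (2, 'dadddcdaacbccacabbddba')
  19 → (21, 'dba')
  20 → (6, 'dcdaacbccacabbddba')
  21 → (20, 'ddba')
  22 → (5, 'ddcdaacbccacabbddba')
  23 → (4, 'dddcdaacbccacabbddba')

SA = [23, 9, 17, 15, 10, 1, 3, 22, 18, 12, 19, 16, 14, 0, 11, 13, 7, 8, 2, 21, 6, 20, 5, 4]
[i] adj suffixes → lcp
  [1] 23/9 → 1 ('a')
  [2] 9/17 → 1 ('a')
  [3] 17/15 → 1 ('a')
  [4] 15/10 → 2 ('ac')
  [5] 10/1 → 1 ('a')
  [6] 1/3 → 2 ('ad')
  [7] 3/22 → 0 ('')
  [8] 22/18 → 1 ('b')
  [9] 18/12 → 1 ('b')
  [10] 12/19 → 1 ('b')
  [11] 19/16 → 0 ('')
  [12] 16/14 → 2 ('ca')
  [13] 14/0 → 2 ('ca')
  [14] 0/11 → 1 ('c')
  [15] 11/13 → 1 ('c')
  [16] 13/7 → 1 ('c')
  [17] 7/8 → 0 ('')
  [18] 8/2 → 2 ('da')
  [19] 2/21 → 1 ('d')
  [20] 21/6 → 1 ('d')
  [21] 6/20 → 1 ('d')
  [22] 20/5 → 2 ('dd')
  [23] 5/4 → 2 ('dd')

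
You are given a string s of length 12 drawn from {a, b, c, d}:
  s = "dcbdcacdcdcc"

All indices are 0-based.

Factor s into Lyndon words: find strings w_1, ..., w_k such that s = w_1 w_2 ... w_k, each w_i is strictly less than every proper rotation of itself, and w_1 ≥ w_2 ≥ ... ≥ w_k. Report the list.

emit factor 1: 'd' (i=0, period=1)
emit factor 2: 'c' (i=1, period=1)
emit factor 3: 'bdc' (i=2, period=3)
emit factor 4: 'acdcdcc' (i=5, period=7)

["d", "c", "bdc", "acdcdcc"]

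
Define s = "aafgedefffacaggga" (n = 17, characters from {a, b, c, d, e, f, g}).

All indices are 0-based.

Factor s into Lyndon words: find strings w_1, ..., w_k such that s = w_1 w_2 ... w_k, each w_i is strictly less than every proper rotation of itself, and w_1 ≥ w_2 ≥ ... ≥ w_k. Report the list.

["aafgedefffacaggg", "a"]

emit factor 1: 'aafgedefffacaggg' (i=0, period=16)
emit factor 2: 'a' (i=16, period=1)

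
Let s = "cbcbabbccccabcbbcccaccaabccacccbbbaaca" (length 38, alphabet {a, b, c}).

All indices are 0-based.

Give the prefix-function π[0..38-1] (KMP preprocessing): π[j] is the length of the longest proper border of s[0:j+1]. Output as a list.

π[0] = 0
j=1 s[j]='b': π[1]=0 (border '')
j=2 s[j]='c': π[2]=1 (border 'c')
j=3 s[j]='b': π[3]=2 (border 'cb')
j=4 s[j]='a': k: 2→0; π[4]=0 (border '')
j=5 s[j]='b': π[5]=0 (border '')
j=6 s[j]='b': π[6]=0 (border '')
j=7 s[j]='c': π[7]=1 (border 'c')
j=8 s[j]='c': k: 1→0; π[8]=1 (border 'c')
j=9 s[j]='c': k: 1→0; π[9]=1 (border 'c')
j=10 s[j]='c': k: 1→0; π[10]=1 (border 'c')
j=11 s[j]='a': k: 1→0; π[11]=0 (border '')
j=12 s[j]='b': π[12]=0 (border '')
j=13 s[j]='c': π[13]=1 (border 'c')
j=14 s[j]='b': π[14]=2 (border 'cb')
j=15 s[j]='b': k: 2→0; π[15]=0 (border '')
j=16 s[j]='c': π[16]=1 (border 'c')
j=17 s[j]='c': k: 1→0; π[17]=1 (border 'c')
j=18 s[j]='c': k: 1→0; π[18]=1 (border 'c')
j=19 s[j]='a': k: 1→0; π[19]=0 (border '')
j=20 s[j]='c': π[20]=1 (border 'c')
j=21 s[j]='c': k: 1→0; π[21]=1 (border 'c')
j=22 s[j]='a': k: 1→0; π[22]=0 (border '')
j=23 s[j]='a': π[23]=0 (border '')
j=24 s[j]='b': π[24]=0 (border '')
j=25 s[j]='c': π[25]=1 (border 'c')
j=26 s[j]='c': k: 1→0; π[26]=1 (border 'c')
j=27 s[j]='a': k: 1→0; π[27]=0 (border '')
j=28 s[j]='c': π[28]=1 (border 'c')
j=29 s[j]='c': k: 1→0; π[29]=1 (border 'c')
j=30 s[j]='c': k: 1→0; π[30]=1 (border 'c')
j=31 s[j]='b': π[31]=2 (border 'cb')
j=32 s[j]='b': k: 2→0; π[32]=0 (border '')
j=33 s[j]='b': π[33]=0 (border '')
j=34 s[j]='a': π[34]=0 (border '')
j=35 s[j]='a': π[35]=0 (border '')
j=36 s[j]='c': π[36]=1 (border 'c')
j=37 s[j]='a': k: 1→0; π[37]=0 (border '')

[0, 0, 1, 2, 0, 0, 0, 1, 1, 1, 1, 0, 0, 1, 2, 0, 1, 1, 1, 0, 1, 1, 0, 0, 0, 1, 1, 0, 1, 1, 1, 2, 0, 0, 0, 0, 1, 0]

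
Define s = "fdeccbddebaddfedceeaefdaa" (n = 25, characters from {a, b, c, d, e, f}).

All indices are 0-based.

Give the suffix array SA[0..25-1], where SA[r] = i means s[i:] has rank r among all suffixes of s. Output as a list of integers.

[24, 23, 10, 19, 9, 5, 4, 3, 16, 22, 15, 6, 11, 7, 1, 12, 18, 8, 2, 14, 17, 20, 21, 0, 13]

sorted suffixes:
  #0 SA[0]=24  'a'
  #1 SA[1]=23  'aa'
  #2 SA[2]=10  'addfedceeaefdaa'
  #3 SA[3]=19  'aefdaa'
  #4 SA[4]=9  'baddfedceeaefdaa'
  #5 SA[5]=5  'bddebaddfedceeaefdaa'
  #6 SA[6]=4  'cbddebaddfedceeaefdaa'
  #7 SA[7]=3  'ccbddebaddfedceeaefdaa'
  #8 SA[8]=16  'ceeaefdaa'
  #9 SA[9]=22  'daa'
  #10 SA[10]=15  'dceeaefdaa'
  #11 SA[11]=6  'ddebaddfedceeaefdaa'
  #12 SA[12]=11  'ddfedceeaefdaa'
  #13 SA[13]=7  'debaddfedceeaefdaa'
  #14 SA[14]=1  'deccbddebaddfedceeaefdaa'
  #15 SA[15]=12  'dfedceeaefdaa'
  #16 SA[16]=18  'eaefdaa'
  #17 SA[17]=8  'ebaddfedceeaefdaa'
  #18 SA[18]=2  'eccbddebaddfedceeaefdaa'
  #19 SA[19]=14  'edceeaefdaa'
  #20 SA[20]=17  'eeaefdaa'
  #21 SA[21]=20  'efdaa'
  #22 SA[22]=21  'fdaa'
  #23 SA[23]=0  'fdeccbddebaddfedceeaefdaa'
  #24 SA[24]=13  'fedceeaefdaa'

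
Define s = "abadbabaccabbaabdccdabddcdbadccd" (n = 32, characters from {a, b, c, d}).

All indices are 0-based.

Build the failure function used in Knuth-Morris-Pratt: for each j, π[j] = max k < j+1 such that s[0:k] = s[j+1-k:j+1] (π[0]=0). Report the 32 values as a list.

[0, 0, 1, 0, 0, 1, 2, 3, 0, 0, 1, 2, 0, 1, 1, 2, 0, 0, 0, 0, 1, 2, 0, 0, 0, 0, 0, 1, 0, 0, 0, 0]

π[0] = 0
j=1 s[j]='b': π[1]=0 (border '')
j=2 s[j]='a': π[2]=1 (border 'a')
j=3 s[j]='d': k: 1→0; π[3]=0 (border '')
j=4 s[j]='b': π[4]=0 (border '')
j=5 s[j]='a': π[5]=1 (border 'a')
j=6 s[j]='b': π[6]=2 (border 'ab')
j=7 s[j]='a': π[7]=3 (border 'aba')
j=8 s[j]='c': k: 3→1→0; π[8]=0 (border '')
j=9 s[j]='c': π[9]=0 (border '')
j=10 s[j]='a': π[10]=1 (border 'a')
j=11 s[j]='b': π[11]=2 (border 'ab')
j=12 s[j]='b': k: 2→0; π[12]=0 (border '')
j=13 s[j]='a': π[13]=1 (border 'a')
j=14 s[j]='a': k: 1→0; π[14]=1 (border 'a')
j=15 s[j]='b': π[15]=2 (border 'ab')
j=16 s[j]='d': k: 2→0; π[16]=0 (border '')
j=17 s[j]='c': π[17]=0 (border '')
j=18 s[j]='c': π[18]=0 (border '')
j=19 s[j]='d': π[19]=0 (border '')
j=20 s[j]='a': π[20]=1 (border 'a')
j=21 s[j]='b': π[21]=2 (border 'ab')
j=22 s[j]='d': k: 2→0; π[22]=0 (border '')
j=23 s[j]='d': π[23]=0 (border '')
j=24 s[j]='c': π[24]=0 (border '')
j=25 s[j]='d': π[25]=0 (border '')
j=26 s[j]='b': π[26]=0 (border '')
j=27 s[j]='a': π[27]=1 (border 'a')
j=28 s[j]='d': k: 1→0; π[28]=0 (border '')
j=29 s[j]='c': π[29]=0 (border '')
j=30 s[j]='c': π[30]=0 (border '')
j=31 s[j]='d': π[31]=0 (border '')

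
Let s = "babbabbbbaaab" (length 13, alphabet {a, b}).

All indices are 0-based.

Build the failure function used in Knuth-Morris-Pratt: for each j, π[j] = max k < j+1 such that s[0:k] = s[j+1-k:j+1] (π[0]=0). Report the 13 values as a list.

π[0] = 0
j=1 s[j]='a': π[1]=0 (border '')
j=2 s[j]='b': π[2]=1 (border 'b')
j=3 s[j]='b': k: 1→0; π[3]=1 (border 'b')
j=4 s[j]='a': π[4]=2 (border 'ba')
j=5 s[j]='b': π[5]=3 (border 'bab')
j=6 s[j]='b': π[6]=4 (border 'babb')
j=7 s[j]='b': k: 4→1→0; π[7]=1 (border 'b')
j=8 s[j]='b': k: 1→0; π[8]=1 (border 'b')
j=9 s[j]='a': π[9]=2 (border 'ba')
j=10 s[j]='a': k: 2→0; π[10]=0 (border '')
j=11 s[j]='a': π[11]=0 (border '')
j=12 s[j]='b': π[12]=1 (border 'b')

[0, 0, 1, 1, 2, 3, 4, 1, 1, 2, 0, 0, 1]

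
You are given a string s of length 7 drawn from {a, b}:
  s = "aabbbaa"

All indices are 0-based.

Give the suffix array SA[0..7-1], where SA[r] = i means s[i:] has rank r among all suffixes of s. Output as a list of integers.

rank→(start, suffix):
  0 → (6, 'a')
  1 → (5, 'aa')
  2 → (0, 'aabbbaa')
  3 → (1, 'abbbaa')
  4 → (4, 'baa')
  5 → (3, 'bbaa')
  6 → (2, 'bbbaa')

[6, 5, 0, 1, 4, 3, 2]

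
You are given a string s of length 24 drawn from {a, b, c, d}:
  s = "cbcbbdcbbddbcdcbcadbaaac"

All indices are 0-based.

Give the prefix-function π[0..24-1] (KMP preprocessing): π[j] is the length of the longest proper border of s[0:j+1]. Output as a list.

[0, 0, 1, 2, 0, 0, 1, 2, 0, 0, 0, 0, 1, 0, 1, 2, 3, 0, 0, 0, 0, 0, 0, 1]

π[0] = 0
j=1 s[j]='b': π[1]=0 (border '')
j=2 s[j]='c': π[2]=1 (border 'c')
j=3 s[j]='b': π[3]=2 (border 'cb')
j=4 s[j]='b': k: 2→0; π[4]=0 (border '')
j=5 s[j]='d': π[5]=0 (border '')
j=6 s[j]='c': π[6]=1 (border 'c')
j=7 s[j]='b': π[7]=2 (border 'cb')
j=8 s[j]='b': k: 2→0; π[8]=0 (border '')
j=9 s[j]='d': π[9]=0 (border '')
j=10 s[j]='d': π[10]=0 (border '')
j=11 s[j]='b': π[11]=0 (border '')
j=12 s[j]='c': π[12]=1 (border 'c')
j=13 s[j]='d': k: 1→0; π[13]=0 (border '')
j=14 s[j]='c': π[14]=1 (border 'c')
j=15 s[j]='b': π[15]=2 (border 'cb')
j=16 s[j]='c': π[16]=3 (border 'cbc')
j=17 s[j]='a': k: 3→1→0; π[17]=0 (border '')
j=18 s[j]='d': π[18]=0 (border '')
j=19 s[j]='b': π[19]=0 (border '')
j=20 s[j]='a': π[20]=0 (border '')
j=21 s[j]='a': π[21]=0 (border '')
j=22 s[j]='a': π[22]=0 (border '')
j=23 s[j]='c': π[23]=1 (border 'c')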